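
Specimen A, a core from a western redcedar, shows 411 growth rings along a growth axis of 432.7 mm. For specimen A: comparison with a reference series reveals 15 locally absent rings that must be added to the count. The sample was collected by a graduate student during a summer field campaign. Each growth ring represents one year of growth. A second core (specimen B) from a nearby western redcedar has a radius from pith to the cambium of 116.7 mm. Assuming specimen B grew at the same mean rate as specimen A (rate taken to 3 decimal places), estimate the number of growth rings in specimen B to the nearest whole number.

Specimen A: after corrections the count is 411 + 15 = 426 growth rings.
A: Extension rate ≈ 432.7 / 426 = 1.016 mm/yr.
For B, 116.7 / 1.016 = 114.86 years ≈ 115 growth rings.

115 growth rings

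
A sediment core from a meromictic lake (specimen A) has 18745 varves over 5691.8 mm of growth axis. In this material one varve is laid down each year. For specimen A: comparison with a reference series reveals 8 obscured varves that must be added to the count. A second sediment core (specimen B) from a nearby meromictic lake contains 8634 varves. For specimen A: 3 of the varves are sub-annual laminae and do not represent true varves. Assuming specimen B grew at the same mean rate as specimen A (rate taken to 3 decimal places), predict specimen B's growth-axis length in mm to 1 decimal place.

Specimen A: correcting the raw count gives 18745 − 3 + 8 = 18750 true varves.
A: Mean rate = 5691.8 mm / 18750 years ≈ 0.304 mm/year.
For B, 0.304 mm/year × 8634 years = 2624.7 mm.

2624.7 mm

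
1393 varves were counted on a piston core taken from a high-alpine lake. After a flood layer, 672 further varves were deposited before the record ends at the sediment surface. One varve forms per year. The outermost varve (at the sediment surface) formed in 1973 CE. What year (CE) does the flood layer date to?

There are 672 varves younger than the flood layer.
Counting back 672 years from 1973 CE places the flood layer in 1973 − 672 = 1301 CE.

1301 CE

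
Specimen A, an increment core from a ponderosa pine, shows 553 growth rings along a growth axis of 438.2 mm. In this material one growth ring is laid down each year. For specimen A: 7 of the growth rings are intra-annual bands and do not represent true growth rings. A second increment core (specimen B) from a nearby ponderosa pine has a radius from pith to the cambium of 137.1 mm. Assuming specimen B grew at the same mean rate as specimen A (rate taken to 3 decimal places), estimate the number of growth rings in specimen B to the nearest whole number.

Specimen A: true growth ring count = 553 − 7 = 546.
A: Mean rate = 438.2 mm / 546 years ≈ 0.803 mm/year.
B spans 137.1 / 0.803 = 170.73 years ≈ 171 growth rings.

171 growth rings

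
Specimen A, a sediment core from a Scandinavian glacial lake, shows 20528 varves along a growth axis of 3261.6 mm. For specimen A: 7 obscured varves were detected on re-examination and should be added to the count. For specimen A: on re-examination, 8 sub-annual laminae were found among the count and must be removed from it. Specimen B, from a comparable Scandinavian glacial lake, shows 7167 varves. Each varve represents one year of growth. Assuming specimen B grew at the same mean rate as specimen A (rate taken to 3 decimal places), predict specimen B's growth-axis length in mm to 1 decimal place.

Specimen A: true varve count = 20528 − 8 + 7 = 20527.
A: Mean rate = 3261.6 mm / 20527 years ≈ 0.159 mm per year.
B's length ≈ 0.159 × 7167 = 1139.6 mm.

1139.6 mm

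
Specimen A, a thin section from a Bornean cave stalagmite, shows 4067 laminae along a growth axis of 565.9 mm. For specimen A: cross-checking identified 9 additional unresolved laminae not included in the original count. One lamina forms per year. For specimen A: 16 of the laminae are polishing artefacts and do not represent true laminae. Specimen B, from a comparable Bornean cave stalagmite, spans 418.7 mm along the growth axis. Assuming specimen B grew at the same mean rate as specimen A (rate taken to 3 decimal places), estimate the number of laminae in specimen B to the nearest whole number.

Specimen A: after corrections the count is 4067 − 16 + 9 = 4060 laminae.
A: 565.9 mm over 4060 years gives 565.9 / 4060 ≈ 0.139 mm/year.
B spans 418.7 / 0.139 = 3012.23 years ≈ 3012 laminae.

3012 laminae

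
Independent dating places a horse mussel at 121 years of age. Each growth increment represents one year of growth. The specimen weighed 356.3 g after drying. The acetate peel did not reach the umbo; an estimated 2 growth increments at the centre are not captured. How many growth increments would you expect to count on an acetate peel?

119 growth increments

At one growth increment per year, 121 years correspond to 121 growth increments.
121 − 2 missed = 119 growth increments expected in the prepared section.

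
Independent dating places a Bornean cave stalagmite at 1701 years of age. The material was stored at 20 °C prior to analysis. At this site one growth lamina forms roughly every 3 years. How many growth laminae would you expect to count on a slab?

567 growth laminae

At 3 years per growth lamina, 1701 / 3 = 567 growth laminae are expected.
So 567 growth laminae should be present.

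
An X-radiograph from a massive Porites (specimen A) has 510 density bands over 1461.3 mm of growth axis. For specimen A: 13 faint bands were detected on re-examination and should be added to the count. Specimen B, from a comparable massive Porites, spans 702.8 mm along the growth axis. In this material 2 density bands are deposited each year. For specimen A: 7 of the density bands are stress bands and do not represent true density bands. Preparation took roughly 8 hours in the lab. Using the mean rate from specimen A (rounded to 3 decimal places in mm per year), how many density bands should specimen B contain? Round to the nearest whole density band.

Specimen A: adjusted count: 510 − 7 + 13 = 516 density bands.
Specimen A: dividing by 2 density bands per year: 516 / 2 = 258 years.
A: 1461.3 mm over 258 years gives 1461.3 / 258 ≈ 5.664 mm/year.
B spans 702.8 / 5.664 = 124.08 years; at 2 density bands per year that is 124.08 × 2 ≈ 248 density bands.

248 density bands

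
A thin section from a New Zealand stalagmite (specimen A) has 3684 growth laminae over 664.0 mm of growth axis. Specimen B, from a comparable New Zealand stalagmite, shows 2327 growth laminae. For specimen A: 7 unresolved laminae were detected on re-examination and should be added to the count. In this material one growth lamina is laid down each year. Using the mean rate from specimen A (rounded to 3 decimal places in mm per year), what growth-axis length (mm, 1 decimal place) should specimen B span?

418.9 mm

Specimen A: adjusted count: 3684 + 7 = 3691 growth laminae.
A: Extension rate ≈ 664.0 / 3691 = 0.180 mm/yr.
For B, 0.180 mm/year × 2327 years = 418.9 mm.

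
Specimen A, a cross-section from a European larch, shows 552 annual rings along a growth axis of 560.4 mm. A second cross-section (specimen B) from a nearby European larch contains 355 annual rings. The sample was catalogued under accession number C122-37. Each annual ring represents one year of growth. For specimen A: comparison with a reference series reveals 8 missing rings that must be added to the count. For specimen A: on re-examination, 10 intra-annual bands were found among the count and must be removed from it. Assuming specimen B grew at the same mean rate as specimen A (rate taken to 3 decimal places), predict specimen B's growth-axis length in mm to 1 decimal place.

Specimen A: after corrections the count is 552 − 10 + 8 = 550 annual rings.
A: Mean rate = 560.4 mm / 550 years ≈ 1.019 mm/yr.
Length of B = 1.019 × 355 = 361.7 mm.

361.7 mm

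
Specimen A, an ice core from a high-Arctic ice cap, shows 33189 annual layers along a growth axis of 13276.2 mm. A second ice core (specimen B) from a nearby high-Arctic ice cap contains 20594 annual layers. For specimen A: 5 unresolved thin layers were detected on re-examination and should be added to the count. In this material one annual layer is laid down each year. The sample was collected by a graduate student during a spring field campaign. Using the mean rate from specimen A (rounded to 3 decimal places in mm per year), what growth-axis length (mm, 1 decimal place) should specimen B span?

Specimen A: adjusted count: 33189 + 5 = 33194 annual layers.
A: Extension rate ≈ 13276.2 / 33194 = 0.400 mm/yr.
Length of B = 0.400 × 20594 = 8237.6 mm.

8237.6 mm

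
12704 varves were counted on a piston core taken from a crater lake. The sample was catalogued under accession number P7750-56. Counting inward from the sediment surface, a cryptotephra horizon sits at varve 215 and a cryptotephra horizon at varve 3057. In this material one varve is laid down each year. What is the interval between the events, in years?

3057 − 215 = 2842 varves lie between the two events.
One varve per year makes the interval 2842 years.

2842 years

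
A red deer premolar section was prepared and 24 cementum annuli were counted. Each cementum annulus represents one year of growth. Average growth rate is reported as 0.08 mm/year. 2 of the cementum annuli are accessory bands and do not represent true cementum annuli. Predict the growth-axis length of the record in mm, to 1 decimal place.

1.8 mm

True cementum annulus count = 24 − 2 = 22.
22 years at 0.08 mm/year gives 0.08 × 22 = 1.8 mm.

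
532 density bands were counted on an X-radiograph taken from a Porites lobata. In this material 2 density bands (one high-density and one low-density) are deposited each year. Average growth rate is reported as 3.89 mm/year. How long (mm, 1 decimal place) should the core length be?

1034.7 mm

With 2 density bands per year, 532 / 2 = 266 years.
Predicted length = 3.89 mm/year × 266 years = 1034.7 mm.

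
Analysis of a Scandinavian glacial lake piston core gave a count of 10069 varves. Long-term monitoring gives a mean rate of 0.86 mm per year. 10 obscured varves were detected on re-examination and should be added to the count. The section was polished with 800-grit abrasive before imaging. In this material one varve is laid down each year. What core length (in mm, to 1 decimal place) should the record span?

8667.9 mm

After corrections the count is 10069 + 10 = 10079 varves.
10079 years at 0.86 mm/year gives 0.86 × 10079 = 8667.9 mm.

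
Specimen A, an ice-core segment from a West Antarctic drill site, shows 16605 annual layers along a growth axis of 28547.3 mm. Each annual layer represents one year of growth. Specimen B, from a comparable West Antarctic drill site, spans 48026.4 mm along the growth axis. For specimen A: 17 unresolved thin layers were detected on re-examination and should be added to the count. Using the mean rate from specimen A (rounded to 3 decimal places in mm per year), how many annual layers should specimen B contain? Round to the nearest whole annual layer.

Specimen A: true annual layer count = 16605 + 17 = 16622.
A: Mean rate = 28547.3 mm / 16622 years ≈ 1.717 mm per year.
For B, 48026.4 / 1.717 = 27971.11 years ≈ 27971 annual layers.

27971 annual layers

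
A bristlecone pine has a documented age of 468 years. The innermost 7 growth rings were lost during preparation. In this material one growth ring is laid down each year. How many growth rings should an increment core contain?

At one growth ring per year, 468 years correspond to 468 growth rings.
468 − 7 missed = 461 growth rings expected in the prepared section.

461 growth rings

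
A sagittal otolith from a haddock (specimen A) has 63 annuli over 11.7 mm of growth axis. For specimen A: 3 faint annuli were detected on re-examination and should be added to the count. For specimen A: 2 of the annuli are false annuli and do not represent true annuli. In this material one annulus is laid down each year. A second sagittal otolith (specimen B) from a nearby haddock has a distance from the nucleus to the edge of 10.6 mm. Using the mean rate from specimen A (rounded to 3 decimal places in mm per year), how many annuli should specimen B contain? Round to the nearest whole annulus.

Specimen A: true annulus count = 63 − 2 + 3 = 64.
A: Mean rate = 11.7 mm / 64 years ≈ 0.183 mm/year.
B spans 10.6 / 0.183 = 57.92 years ≈ 58 annuli.

58 annuli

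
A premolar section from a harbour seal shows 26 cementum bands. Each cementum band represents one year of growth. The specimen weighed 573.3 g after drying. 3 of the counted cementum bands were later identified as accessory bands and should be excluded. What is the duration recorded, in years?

True cementum band count = 26 − 3 = 23.
At one cementum band per year, that is 23 years.

23 years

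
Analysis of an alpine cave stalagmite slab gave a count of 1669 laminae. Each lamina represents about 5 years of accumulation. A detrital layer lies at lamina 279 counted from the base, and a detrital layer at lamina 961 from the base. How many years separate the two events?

The two markers are separated by 961 − 279 = 682 laminae.
Multiplying by 5 years per lamina: 682 × 5 = 3410 years.

3410 years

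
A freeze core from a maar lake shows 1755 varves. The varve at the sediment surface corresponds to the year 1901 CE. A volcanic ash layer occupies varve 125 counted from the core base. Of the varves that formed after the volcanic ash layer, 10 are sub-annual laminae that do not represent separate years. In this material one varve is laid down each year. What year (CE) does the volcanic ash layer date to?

281 CE

Between varve 125 and the sediment surface there are 1755 − 125 = 1630 varves.
Excluding 10 false varves: 1630 − 10 = 1620.
1901 − 1620 = 281 CE.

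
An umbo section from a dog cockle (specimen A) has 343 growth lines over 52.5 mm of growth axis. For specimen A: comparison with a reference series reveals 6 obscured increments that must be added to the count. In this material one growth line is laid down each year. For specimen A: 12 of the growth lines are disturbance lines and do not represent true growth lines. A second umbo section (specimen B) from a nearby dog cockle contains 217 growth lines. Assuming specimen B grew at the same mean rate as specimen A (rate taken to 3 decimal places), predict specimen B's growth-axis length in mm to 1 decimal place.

Specimen A: adjusted count: 343 − 12 + 6 = 337 growth lines.
A: Mean rate = 52.5 mm / 337 years ≈ 0.156 mm/year.
B's length ≈ 0.156 × 217 = 33.9 mm.

33.9 mm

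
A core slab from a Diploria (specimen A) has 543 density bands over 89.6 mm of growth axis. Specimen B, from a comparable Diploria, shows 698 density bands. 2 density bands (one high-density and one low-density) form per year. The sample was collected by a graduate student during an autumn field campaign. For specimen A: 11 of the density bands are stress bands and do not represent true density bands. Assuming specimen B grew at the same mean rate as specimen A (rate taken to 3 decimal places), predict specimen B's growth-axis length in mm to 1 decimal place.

Specimen A: true density band count = 543 − 11 = 532.
Specimen A: with 2 density bands per year, 532 / 2 = 266 years.
A: 89.6 mm over 266 years gives 89.6 / 266 ≈ 0.337 mm/year.
Specimen B: dividing by 2 density bands per year: 698 / 2 = 349 years. Length of B = 0.337 × 349 = 117.6 mm.

117.6 mm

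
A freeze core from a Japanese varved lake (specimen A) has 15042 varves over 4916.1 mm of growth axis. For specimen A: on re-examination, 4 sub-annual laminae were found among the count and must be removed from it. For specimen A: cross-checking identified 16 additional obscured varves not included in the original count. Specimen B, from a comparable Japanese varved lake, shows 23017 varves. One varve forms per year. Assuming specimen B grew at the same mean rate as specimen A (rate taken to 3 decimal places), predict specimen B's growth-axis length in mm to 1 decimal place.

7526.6 mm

Specimen A: after corrections the count is 15042 − 4 + 16 = 15054 varves.
A: 4916.1 mm over 15054 years gives 4916.1 / 15054 ≈ 0.327 mm/year.
B's length ≈ 0.327 × 23017 = 7526.6 mm.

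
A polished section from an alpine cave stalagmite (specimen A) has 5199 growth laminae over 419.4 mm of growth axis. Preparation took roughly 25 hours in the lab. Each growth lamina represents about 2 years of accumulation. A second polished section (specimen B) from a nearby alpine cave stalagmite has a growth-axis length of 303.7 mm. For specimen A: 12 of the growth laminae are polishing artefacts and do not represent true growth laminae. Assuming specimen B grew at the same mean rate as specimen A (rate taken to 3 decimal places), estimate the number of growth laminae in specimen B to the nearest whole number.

Specimen A: adjusted count: 5199 − 12 = 5187 growth laminae.
Specimen A: at 2 years per growth lamina, 5187 × 2 = 10374 years.
A: Extension rate ≈ 419.4 / 10374 = 0.040 mm/year.
B spans 303.7 / 0.040 = 7592.50 years; at 2 years per growth lamina that is 7592.50 / 2 ≈ 3796 growth laminae.

3796 growth laminae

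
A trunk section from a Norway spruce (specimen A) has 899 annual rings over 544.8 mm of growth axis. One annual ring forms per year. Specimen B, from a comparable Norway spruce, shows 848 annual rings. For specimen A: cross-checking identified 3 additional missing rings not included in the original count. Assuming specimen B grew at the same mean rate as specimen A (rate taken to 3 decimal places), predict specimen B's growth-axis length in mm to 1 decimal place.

Specimen A: true annual ring count = 899 + 3 = 902.
A: Extension rate ≈ 544.8 / 902 = 0.604 mm/yr.
For B, 0.604 mm/year × 848 years = 512.2 mm.

512.2 mm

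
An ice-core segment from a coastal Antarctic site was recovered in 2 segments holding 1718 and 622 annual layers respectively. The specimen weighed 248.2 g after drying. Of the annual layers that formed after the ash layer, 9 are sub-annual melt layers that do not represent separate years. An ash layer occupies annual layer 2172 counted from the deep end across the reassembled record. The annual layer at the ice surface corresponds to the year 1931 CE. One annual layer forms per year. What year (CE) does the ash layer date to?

Total annual layers = 1718 + 622 = 2340.
The ash layer sits at annual layer 2172 from the deep end, so 2340 − 2172 = 168 annual layers formed after it.
168 − 9 false = 159 true annual layers after the ash layer.
1931 − 159 = 1772 CE.

1772 CE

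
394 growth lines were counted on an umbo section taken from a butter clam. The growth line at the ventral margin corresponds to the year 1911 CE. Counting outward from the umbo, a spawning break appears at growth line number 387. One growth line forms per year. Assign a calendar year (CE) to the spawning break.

Between growth line 387 and the ventral margin there are 394 − 387 = 7 growth lines.
The growth line at the ventral margin is 1911 CE, so the spawning break dates to 1911 − 7 = 1904 CE.

1904 CE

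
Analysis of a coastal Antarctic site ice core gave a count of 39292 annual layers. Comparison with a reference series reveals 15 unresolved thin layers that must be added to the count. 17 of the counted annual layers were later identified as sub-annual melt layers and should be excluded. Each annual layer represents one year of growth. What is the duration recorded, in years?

39290 years

True annual layer count = 39292 − 17 + 15 = 39290.
One annual layer per year makes the duration 39290 years.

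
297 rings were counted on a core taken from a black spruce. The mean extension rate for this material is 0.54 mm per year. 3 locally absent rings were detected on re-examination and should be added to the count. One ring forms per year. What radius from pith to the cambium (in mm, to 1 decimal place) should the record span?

After corrections the count is 297 + 3 = 300 rings.
Length ≈ 0.54 × 300 = 162.0 mm.

162.0 mm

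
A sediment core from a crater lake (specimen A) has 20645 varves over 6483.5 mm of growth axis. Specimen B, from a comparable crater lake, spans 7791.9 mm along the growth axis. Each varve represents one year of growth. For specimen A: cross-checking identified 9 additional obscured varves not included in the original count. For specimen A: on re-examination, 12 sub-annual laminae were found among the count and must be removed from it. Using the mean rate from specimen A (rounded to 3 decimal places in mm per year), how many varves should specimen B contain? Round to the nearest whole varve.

24815 varves

Specimen A: true varve count = 20645 − 12 + 9 = 20642.
A: 6483.5 mm over 20642 years gives 6483.5 / 20642 ≈ 0.314 mm/yr.
B spans 7791.9 / 0.314 = 24814.97 years ≈ 24815 varves.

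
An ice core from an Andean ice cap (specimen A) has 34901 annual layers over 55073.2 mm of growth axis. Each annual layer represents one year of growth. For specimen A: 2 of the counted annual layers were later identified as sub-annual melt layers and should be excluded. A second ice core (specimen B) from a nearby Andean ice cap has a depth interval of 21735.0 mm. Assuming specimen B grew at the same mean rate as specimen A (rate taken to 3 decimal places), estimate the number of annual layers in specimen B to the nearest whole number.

Specimen A: adjusted count: 34901 − 2 = 34899 annual layers.
A: Extension rate ≈ 55073.2 / 34899 = 1.578 mm/year.
Specimen B: 21735.0 mm / 1.578 mm per year = 13773.76 years ≈ 13774 annual layers.

13774 annual layers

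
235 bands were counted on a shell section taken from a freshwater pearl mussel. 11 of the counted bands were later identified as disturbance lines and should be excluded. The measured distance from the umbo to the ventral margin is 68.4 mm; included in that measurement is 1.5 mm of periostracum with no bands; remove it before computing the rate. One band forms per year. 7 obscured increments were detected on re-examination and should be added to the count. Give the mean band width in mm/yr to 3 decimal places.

True band count = 235 − 11 + 7 = 231.
Net length = 68.4 − 1.5 = 66.9 mm.
66.9 mm over 231 years gives 66.9 / 231 ≈ 0.290 mm/yr.

0.290 mm/yr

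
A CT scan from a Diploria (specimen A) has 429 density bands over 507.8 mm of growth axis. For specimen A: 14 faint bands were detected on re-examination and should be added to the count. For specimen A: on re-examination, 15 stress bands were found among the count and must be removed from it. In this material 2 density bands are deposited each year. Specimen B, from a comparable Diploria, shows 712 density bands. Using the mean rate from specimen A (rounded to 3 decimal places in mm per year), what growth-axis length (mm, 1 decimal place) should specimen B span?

844.8 mm

Specimen A: correcting the raw count gives 429 − 15 + 14 = 428 true density bands.
Specimen A: 428 density bands at 2 per year is 428 / 2 = 214 years.
A: 507.8 mm over 214 years gives 507.8 / 214 ≈ 2.373 mm per year.
Specimen B: dividing by 2 density bands per year: 712 / 2 = 356 years. Length of B = 2.373 × 356 = 844.8 mm.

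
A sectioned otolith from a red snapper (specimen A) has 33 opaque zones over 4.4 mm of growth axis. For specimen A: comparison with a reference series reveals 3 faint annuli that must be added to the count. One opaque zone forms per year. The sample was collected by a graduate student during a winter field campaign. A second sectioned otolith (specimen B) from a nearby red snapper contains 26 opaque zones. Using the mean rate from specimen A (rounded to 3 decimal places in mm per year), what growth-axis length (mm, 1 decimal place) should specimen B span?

3.2 mm

Specimen A: true opaque zone count = 33 + 3 = 36.
A: Mean rate = 4.4 mm / 36 years ≈ 0.122 mm/year.
Length of B = 0.122 × 26 = 3.2 mm.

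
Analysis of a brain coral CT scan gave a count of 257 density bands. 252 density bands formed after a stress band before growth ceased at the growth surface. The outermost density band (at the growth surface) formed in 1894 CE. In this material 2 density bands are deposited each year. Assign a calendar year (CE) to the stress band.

1768 CE

252 density bands post-date the stress band.
With 2 density bands per year, 252 / 2 = 126 years.
Counting back 126 years from 1894 CE places the stress band in 1894 − 126 = 1768 CE.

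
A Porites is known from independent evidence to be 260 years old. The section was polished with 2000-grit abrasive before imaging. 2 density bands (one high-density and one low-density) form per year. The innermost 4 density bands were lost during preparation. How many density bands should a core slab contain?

516 density bands

Expected density bands: 260 × 2 = 520.
Subtracting the 4 density bands not captured gives 520 − 4 = 516 density bands in the record.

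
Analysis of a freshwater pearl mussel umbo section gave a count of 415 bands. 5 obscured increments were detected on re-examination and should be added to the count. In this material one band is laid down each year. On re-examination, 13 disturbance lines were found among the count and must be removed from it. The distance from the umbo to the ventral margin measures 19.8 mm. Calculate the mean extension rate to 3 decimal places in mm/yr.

0.049 mm/yr

After corrections the count is 415 − 13 + 5 = 407 bands.
19.8 mm over 407 years gives 19.8 / 407 ≈ 0.049 mm/yr.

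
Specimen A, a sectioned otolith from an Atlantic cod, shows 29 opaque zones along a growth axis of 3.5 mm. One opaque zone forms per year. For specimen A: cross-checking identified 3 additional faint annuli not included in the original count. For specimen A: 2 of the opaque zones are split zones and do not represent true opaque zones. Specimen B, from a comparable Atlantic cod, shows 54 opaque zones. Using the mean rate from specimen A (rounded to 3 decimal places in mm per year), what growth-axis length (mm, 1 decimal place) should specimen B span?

Specimen A: correcting the raw count gives 29 − 2 + 3 = 30 true opaque zones.
A: Extension rate ≈ 3.5 / 30 = 0.117 mm per year.
Length of B = 0.117 × 54 = 6.3 mm.

6.3 mm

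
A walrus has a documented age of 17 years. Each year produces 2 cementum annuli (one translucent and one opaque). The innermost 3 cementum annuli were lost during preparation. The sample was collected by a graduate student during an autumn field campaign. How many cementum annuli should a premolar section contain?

31 cementum annuli

Expected cementum annuli: 17 × 2 = 34.
34 − 3 missed = 31 cementum annuli expected in the prepared section.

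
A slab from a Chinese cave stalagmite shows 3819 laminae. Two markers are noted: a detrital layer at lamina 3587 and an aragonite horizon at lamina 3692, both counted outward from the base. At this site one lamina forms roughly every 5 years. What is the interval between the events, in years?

Separation: 3692 − 3587 = 105 laminae.
At 5 years per lamina, 105 × 5 = 525 years.

525 years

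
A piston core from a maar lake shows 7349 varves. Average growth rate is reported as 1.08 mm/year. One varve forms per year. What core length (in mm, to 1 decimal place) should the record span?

The record spans 7349 years at 1.08 mm per year.
Predicted length = 1.08 mm/year × 7349 years = 7936.9 mm.

7936.9 mm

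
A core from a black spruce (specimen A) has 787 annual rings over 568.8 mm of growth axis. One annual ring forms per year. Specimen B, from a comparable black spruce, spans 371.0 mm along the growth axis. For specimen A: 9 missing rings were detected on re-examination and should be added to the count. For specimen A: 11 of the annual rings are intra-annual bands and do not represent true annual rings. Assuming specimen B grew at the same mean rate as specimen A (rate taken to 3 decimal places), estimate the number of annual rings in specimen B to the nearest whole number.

512 annual rings

Specimen A: true annual ring count = 787 − 11 + 9 = 785.
A: Extension rate ≈ 568.8 / 785 = 0.725 mm/yr.
Specimen B: 371.0 mm / 0.725 mm per year = 511.72 years ≈ 512 annual rings.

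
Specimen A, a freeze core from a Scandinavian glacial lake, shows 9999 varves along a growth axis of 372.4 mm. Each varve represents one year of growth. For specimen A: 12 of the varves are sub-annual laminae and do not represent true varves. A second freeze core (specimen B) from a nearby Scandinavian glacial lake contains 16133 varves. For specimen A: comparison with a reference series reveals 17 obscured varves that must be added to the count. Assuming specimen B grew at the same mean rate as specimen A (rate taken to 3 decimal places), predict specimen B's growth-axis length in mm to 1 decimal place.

596.9 mm

Specimen A: true varve count = 9999 − 12 + 17 = 10004.
A: Mean rate = 372.4 mm / 10004 years ≈ 0.037 mm per year.
B's length ≈ 0.037 × 16133 = 596.9 mm.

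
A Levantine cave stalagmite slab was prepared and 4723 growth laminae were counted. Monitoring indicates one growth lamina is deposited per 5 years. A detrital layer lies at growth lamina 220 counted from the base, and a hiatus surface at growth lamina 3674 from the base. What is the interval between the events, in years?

17270 years

3674 − 220 = 3454 growth laminae lie between the two events.
Multiplying by 5 years per growth lamina: 3454 × 5 = 17270 years.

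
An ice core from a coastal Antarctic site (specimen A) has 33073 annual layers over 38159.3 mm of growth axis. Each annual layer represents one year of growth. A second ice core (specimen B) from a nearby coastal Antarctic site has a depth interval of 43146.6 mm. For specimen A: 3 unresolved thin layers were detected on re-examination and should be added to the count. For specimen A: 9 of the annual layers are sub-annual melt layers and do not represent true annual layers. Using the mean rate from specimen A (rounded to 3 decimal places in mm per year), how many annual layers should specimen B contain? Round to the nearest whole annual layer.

37389 annual layers

Specimen A: after corrections the count is 33073 − 9 + 3 = 33067 annual layers.
A: Mean rate = 38159.3 mm / 33067 years ≈ 1.154 mm/yr.
B spans 43146.6 / 1.154 = 37388.73 years ≈ 37389 annual layers.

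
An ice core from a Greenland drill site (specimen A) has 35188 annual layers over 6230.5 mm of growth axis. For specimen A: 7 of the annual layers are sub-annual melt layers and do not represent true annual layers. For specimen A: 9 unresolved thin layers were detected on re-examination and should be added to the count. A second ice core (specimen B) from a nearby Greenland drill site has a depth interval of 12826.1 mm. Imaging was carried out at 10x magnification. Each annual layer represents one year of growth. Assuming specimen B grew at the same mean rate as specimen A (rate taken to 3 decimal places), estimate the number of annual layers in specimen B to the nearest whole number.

Specimen A: true annual layer count = 35188 − 7 + 9 = 35190.
A: 6230.5 mm over 35190 years gives 6230.5 / 35190 ≈ 0.177 mm per year.
Specimen B: 12826.1 mm / 0.177 mm per year = 72463.84 years ≈ 72464 annual layers.

72464 annual layers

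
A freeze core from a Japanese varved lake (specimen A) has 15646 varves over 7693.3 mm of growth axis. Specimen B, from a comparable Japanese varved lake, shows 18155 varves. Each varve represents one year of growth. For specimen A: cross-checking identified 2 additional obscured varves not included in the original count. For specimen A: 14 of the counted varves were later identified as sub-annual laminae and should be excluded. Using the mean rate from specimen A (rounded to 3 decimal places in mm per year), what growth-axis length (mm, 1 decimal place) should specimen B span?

8932.3 mm

Specimen A: correcting the raw count gives 15646 − 14 + 2 = 15634 true varves.
A: Extension rate ≈ 7693.3 / 15634 = 0.492 mm/yr.
B's length ≈ 0.492 × 18155 = 8932.3 mm.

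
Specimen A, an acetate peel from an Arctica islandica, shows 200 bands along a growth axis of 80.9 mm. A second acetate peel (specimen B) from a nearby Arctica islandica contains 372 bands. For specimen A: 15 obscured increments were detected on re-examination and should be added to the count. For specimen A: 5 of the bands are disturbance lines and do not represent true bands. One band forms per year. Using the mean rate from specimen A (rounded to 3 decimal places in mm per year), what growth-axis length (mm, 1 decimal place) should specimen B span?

Specimen A: after corrections the count is 200 − 5 + 15 = 210 bands.
A: 80.9 mm over 210 years gives 80.9 / 210 ≈ 0.385 mm per year.
Length of B = 0.385 × 372 = 143.2 mm.

143.2 mm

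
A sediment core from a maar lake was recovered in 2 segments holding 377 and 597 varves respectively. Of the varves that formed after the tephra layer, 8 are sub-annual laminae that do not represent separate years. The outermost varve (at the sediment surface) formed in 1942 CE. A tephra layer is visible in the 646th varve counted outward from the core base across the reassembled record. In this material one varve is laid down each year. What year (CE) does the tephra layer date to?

Total varves = 377 + 597 = 974.
The tephra layer sits at varve 646 from the core base, so 974 − 646 = 328 varves formed after it.
Excluding 8 false varves: 328 − 8 = 320.
1942 − 320 = 1622 CE.

1622 CE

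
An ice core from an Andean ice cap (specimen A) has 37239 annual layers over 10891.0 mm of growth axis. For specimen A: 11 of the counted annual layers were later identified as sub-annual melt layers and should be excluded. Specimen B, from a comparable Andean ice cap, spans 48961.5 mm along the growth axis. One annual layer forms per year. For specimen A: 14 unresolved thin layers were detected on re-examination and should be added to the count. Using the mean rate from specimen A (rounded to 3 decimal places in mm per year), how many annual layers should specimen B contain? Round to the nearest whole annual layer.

167676 annual layers

Specimen A: adjusted count: 37239 − 11 + 14 = 37242 annual layers.
A: Extension rate ≈ 10891.0 / 37242 = 0.292 mm/year.
Specimen B: 48961.5 mm / 0.292 mm per year = 167676.37 years ≈ 167676 annual layers.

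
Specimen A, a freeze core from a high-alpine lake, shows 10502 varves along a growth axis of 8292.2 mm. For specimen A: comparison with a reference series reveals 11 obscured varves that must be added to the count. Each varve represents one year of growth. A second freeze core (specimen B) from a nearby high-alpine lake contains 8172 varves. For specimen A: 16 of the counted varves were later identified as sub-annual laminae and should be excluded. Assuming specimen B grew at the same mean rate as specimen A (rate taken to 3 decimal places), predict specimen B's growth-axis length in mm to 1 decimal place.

Specimen A: after corrections the count is 10502 − 16 + 11 = 10497 varves.
A: Extension rate ≈ 8292.2 / 10497 = 0.790 mm/yr.
For B, 0.790 mm/year × 8172 years = 6455.9 mm.

6455.9 mm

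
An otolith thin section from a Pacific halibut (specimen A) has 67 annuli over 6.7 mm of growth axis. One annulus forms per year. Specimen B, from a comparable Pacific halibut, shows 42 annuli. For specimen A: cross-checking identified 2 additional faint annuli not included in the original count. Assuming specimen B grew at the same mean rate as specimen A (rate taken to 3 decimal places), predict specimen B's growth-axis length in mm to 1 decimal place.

4.1 mm

Specimen A: adjusted count: 67 + 2 = 69 annuli.
A: 6.7 mm over 69 years gives 6.7 / 69 ≈ 0.097 mm per year.
For B, 0.097 mm/year × 42 years = 4.1 mm.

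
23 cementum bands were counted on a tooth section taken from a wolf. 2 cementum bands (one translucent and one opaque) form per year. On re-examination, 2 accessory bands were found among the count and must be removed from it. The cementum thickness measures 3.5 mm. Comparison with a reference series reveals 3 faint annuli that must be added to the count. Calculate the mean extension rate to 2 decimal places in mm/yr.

0.29 mm/yr

True cementum band count = 23 − 2 + 3 = 24.
Dividing by 2 cementum bands per year: 24 / 2 = 12 years.
Extension rate ≈ 3.5 / 12 = 0.29 mm/yr.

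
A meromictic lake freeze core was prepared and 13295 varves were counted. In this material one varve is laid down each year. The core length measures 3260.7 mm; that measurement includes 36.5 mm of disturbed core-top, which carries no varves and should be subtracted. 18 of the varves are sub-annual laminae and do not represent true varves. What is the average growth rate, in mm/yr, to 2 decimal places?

0.24 mm/yr

After corrections the count is 13295 − 18 = 13277 varves.
The growth record spans 3260.7 − 36.5 = 3224.2 mm.
Mean rate = 3224.2 mm / 13277 years ≈ 0.24 mm/yr.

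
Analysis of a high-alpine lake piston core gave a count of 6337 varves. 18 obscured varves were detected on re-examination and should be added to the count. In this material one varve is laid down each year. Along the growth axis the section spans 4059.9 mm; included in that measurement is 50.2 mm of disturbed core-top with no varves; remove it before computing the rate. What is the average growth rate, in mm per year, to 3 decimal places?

0.631 mm per year

True varve count = 6337 + 18 = 6355.
The growth record spans 4059.9 − 50.2 = 4009.7 mm.
4009.7 mm over 6355 years gives 4009.7 / 6355 ≈ 0.631 mm per year.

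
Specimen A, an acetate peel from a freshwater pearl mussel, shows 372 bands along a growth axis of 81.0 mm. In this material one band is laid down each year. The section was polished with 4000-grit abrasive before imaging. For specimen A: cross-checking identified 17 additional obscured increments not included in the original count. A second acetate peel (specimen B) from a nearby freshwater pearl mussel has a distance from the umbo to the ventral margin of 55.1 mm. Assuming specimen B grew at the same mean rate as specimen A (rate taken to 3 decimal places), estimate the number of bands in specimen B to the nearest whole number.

265 bands

Specimen A: true band count = 372 + 17 = 389.
A: Mean rate = 81.0 mm / 389 years ≈ 0.208 mm per year.
For B, 55.1 / 0.208 = 264.90 years ≈ 265 bands.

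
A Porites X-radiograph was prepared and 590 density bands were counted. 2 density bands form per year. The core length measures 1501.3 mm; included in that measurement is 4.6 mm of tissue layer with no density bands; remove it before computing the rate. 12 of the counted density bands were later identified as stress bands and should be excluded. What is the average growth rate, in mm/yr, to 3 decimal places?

5.179 mm/yr

After corrections the count is 590 − 12 = 578 density bands.
578 density bands at 2 per year is 578 / 2 = 289 years.
Removing the 4.6 mm offcut leaves 1501.3 − 4.6 = 1496.7 mm.
1496.7 mm over 289 years gives 1496.7 / 289 ≈ 5.179 mm/yr.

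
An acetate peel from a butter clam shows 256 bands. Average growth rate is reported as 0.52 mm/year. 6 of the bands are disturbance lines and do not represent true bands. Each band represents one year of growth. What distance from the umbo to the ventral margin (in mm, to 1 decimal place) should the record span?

After corrections the count is 256 − 6 = 250 bands.
250 years at 0.52 mm/year gives 0.52 × 250 = 130.0 mm.

130.0 mm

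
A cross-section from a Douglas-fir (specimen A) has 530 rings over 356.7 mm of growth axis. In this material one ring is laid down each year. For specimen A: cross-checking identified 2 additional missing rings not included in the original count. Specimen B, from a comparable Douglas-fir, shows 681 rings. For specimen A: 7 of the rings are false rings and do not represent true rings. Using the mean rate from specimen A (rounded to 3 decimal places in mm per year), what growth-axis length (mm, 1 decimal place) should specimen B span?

462.4 mm

Specimen A: correcting the raw count gives 530 − 7 + 2 = 525 true rings.
A: 356.7 mm over 525 years gives 356.7 / 525 ≈ 0.679 mm per year.
Length of B = 0.679 × 681 = 462.4 mm.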